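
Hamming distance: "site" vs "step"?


Comparing character by character (same length = 4):
  Pos 0: 's' vs 's' =
  Pos 1: 'i' vs 't' !=
  Pos 2: 't' vs 'e' !=
  Pos 3: 'e' vs 'p' !=
Hamming distance = 3


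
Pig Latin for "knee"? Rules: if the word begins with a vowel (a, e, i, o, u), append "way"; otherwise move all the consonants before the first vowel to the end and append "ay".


Word: "knee"
Starts with consonant(s) → move to end, add 'ay'
Consonant cluster: "kn"
Pig Latin = "eeknay"


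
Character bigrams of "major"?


Word: "major" (length 5)
Number of bigrams = 5 - 2 + 1 = 4
  Position 0: "ma"
  Position 1: "aj"
  Position 2: "jo"
  Position 3: "or"
Bigrams = "ma", "aj", "jo", "or"


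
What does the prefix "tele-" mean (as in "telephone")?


Prefix: tele-
Example: telephone = tele- + phone
Meaning = distant


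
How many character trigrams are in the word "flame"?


Word: "flame" (length 5)
Number of 3-grams = length - 3 + 1 = 5 - 3 + 1
= 3


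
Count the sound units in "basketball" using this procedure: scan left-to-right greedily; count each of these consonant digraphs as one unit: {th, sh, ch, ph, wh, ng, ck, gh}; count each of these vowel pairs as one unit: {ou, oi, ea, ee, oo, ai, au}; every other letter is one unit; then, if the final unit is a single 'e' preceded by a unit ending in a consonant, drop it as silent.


Word: "basketball" (10 letters)
Left-to-right scan:
  (1) 'b' (letter)
  (2) 'a' (letter)
  (3) 's' (letter)
  (4) 'k' (letter)
  (5) 'e' (letter)
  (6) 't' (letter)
  (7) 'b' (letter)
  (8) 'a' (letter)
  (9) 'l' (letter)
  (10) 'l' (letter)
Units from scan: 10
Sound units = 10 units


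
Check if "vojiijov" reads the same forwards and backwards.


Word: "vojiijov"
Reversed: "vojiijov"
Forward == Backward? vojiijov == vojiijov
Palindrome = Yes


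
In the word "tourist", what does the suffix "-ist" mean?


Suffix: -ist
As in: tourist -> tour + -ist
Meaning = one who practices


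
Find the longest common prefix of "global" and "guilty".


Word 1: "global"
Word 2: "guilty"
Comparing from start:
  Pos 0: 'g' == 'g'
  Pos 1: 'l' != 'u' (stop)
LCP = "g" (length 1)


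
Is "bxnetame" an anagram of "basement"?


Word 1: "basement" → sorted: abeemnst
Word 2: "bxnetame" → sorted: abeemntx
Same letters? abeemnst != abeemntx
Anagram = No


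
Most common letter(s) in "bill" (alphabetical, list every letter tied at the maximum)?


Word: "bill"
Letter counts:
  'b': 1
  'i': 1
  'l': 2
Maximum count = 2
Most frequent = 'l' (2 times each)


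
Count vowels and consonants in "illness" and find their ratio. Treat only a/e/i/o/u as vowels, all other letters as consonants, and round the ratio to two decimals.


Word: "illness"
Vowels (a,e,i,o,u): 2
Consonants: 5
Ratio = 2/5
= 0.40


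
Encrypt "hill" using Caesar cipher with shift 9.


Word: "hill"
Shift: 9
Each letter → (letter + shift) mod 26:
  'h' (7) + 9 = 16 → 'q'
  'i' (8) + 9 = 17 → 'r'
  'l' (11) + 9 = 20 → 'u'
  'l' (11) + 9 = 20 → 'u'
Result = "qruu"


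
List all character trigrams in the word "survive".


Word: "survive" (length 7)
Number of trigrams = 7 - 3 + 1 = 5
  Position 0: "sur"
  Position 1: "urv"
  Position 2: "rvi"
  Position 3: "viv"
  Position 4: "ive"
Trigrams = "sur", "urv", "rvi", "viv", "ive"


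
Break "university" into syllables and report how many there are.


Word: "university"
Syllable breakdown: u / ni / ver / si / ty
Counting: 5 parts
= 5 syllables


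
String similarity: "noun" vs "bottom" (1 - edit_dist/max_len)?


Word 1: "noun" (length 4)
Word 2: "bottom" (length 6)
One optimal edit sequence:
  1. substitute 'n' -> 'b'  (+1)
  2. keep 'o'
  3. insert 't'  (+1)
  4. insert 't'  (+1)
  5. substitute 'u' -> 'o'  (+1)
  6. substitute 'n' -> 'm'  (+1)
Edit distance = 5
Max length = max(4, 6) = 6
Similarity = 1 - 5/6
= 0.1667


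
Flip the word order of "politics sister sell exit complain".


Original: "politics sister sell exit complain"
Words (1..n): politics | sister | sell | exit | complain
Reversed (n..1): complain | exit | sell | sister | politics
Result = "complain exit sell sister politics"


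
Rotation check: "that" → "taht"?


Word: "that", Candidate: "taht"
Method: check if candidate is substring of word+word
"thatthat" contains "taht"? No
Is rotation = No


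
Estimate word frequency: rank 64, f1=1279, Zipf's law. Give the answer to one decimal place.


Zipf's law: f(r) = f(1) / r
f(1) = 1279
f(64) = 1279 / 64
= 20.0 occurrences


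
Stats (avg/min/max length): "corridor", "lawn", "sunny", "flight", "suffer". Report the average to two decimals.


Lengths: "corridor"=8, "lawn"=4, "sunny"=5, "flight"=6, "suffer"=6
Sum = 29, Count = 5
Average = 29/5 = 5.80
= avg=5.80, min=4, max=8


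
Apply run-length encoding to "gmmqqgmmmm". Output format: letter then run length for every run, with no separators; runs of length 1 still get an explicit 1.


String: "gmmqqgmmmm"
Scanning for consecutive runs:
  'g' x 1
  'm' x 2
  'q' x 2
  'g' x 1
  'm' x 4
RLE = "g1m2q2g1m4"


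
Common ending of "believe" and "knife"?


Word 1: "believe"
Word 2: "knife"
Comparing from end:
  Pos -1: 'e' == 'e'
  Pos -2: 'v' != 'f' (stop)
LCS = "e" (length 1)


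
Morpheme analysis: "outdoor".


Word: "outdoor"
Morphemes: out- + door
Each morpheme carries meaning
= 2 morphemes


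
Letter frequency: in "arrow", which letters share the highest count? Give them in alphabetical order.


Word: "arrow"
Letter counts:
  'a': 1
  'o': 1
  'r': 2
  'w': 1
Maximum count = 2
Most frequent = 'r' (2 times each)


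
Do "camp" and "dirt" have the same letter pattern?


Pattern of "camp": [0, 1, 2, 3]
Pattern of "dirt": [0, 1, 2, 3]
Patterns match
Same pattern = Yes


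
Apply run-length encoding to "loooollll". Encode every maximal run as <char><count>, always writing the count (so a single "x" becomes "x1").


String: "loooollll"
Scanning for consecutive runs:
  'l' x 1
  'o' x 4
  'l' x 4
RLE = "l1o4l4"


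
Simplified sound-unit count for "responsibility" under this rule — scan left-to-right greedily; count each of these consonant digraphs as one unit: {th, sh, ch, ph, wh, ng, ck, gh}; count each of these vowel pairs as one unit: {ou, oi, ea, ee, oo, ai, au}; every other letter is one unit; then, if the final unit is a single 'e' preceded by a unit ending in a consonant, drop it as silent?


Word: "responsibility" (14 letters)
Left-to-right scan:
  [1] 'r' (letter)
  [2] 'e' (letter)
  [3] 's' (letter)
  [4] 'p' (letter)
  [5] 'o' (letter)
  [6] 'n' (letter)
  [7] 's' (letter)
  [8] 'i' (letter)
  [9] 'b' (letter)
  [10] 'i' (letter)
  [11] 'l' (letter)
  [12] 'i' (letter)
  [13] 't' (letter)
  [14] 'y' (letter)
Units from scan: 14
Sound units = 14 units


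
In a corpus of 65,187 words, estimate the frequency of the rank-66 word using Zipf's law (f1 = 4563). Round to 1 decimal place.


Zipf's law: f(r) = f(1) / r
f(1) = 4563
f(66) = 4563 / 66
= 69.1 occurrences


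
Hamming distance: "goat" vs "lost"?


Comparing character by character (same length = 4):
  Pos 0: 'g' vs 'l' !=
  Pos 1: 'o' vs 'o' =
  Pos 2: 'a' vs 's' !=
  Pos 3: 't' vs 't' =
Hamming distance = 2


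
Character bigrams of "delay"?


Word: "delay" (length 5)
Number of bigrams = 5 - 2 + 1 = 4
  Position 0: "de"
  Position 1: "el"
  Position 2: "la"
  Position 3: "ay"
Bigrams = "de", "el", "la", "ay"


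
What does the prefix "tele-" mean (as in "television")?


Prefix: tele-
Example: television (tele- + vision)
Meaning = distant


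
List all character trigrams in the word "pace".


Word: "pace" (length 4)
Number of trigrams = 4 - 3 + 1 = 2
  Position 0: "pac"
  Position 1: "ace"
Trigrams = "pac", "ace"


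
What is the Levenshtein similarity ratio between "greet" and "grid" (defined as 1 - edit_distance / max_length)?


Word 1: "greet" (length 5)
Word 2: "grid" (length 4)
One optimal edit sequence:
  1. keep 'g'
  2. keep 'r'
  3. delete 'e'  (+1)
  4. substitute 'e' -> 'i'  (+1)
  5. substitute 't' -> 'd'  (+1)
Edit distance = 3
Max length = max(5, 4) = 5
Similarity = 1 - 3/5
= 0.4000


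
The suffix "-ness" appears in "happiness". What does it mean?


Suffix: -ness
As in: happiness -> happy + -ness, with a spelling change
Meaning = state of being


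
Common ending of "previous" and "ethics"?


Word 1: "previous"
Word 2: "ethics"
Comparing from end:
  Pos -1: 's' == 's'
  Pos -2: 'u' != 'c' (stop)
LCS = "s" (length 1)


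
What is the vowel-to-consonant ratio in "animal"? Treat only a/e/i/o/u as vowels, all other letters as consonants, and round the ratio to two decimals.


Word: "animal"
Vowels (a,e,i,o,u): 3
Consonants: 3
Ratio = 3/3
= 1.00


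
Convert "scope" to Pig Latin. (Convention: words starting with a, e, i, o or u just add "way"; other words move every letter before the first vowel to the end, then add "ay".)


Word: "scope"
Starts with consonant(s) → move to end, add 'ay'
Consonant cluster: "sc"
Pig Latin = "opescay"


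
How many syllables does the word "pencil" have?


Word: "pencil"
Syllable breakdown: pen / cil
Counting: 2 parts
= 2 syllables


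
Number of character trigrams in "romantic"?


Word: "romantic" (length 8)
Number of 3-grams = length - 3 + 1 = 8 - 3 + 1
= 6


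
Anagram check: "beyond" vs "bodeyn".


Word 1: "beyond" → sorted: bdenoy
Word 2: "bodeyn" → sorted: bdenoy
Same letters? bdenoy == bdenoy
Anagram = Yes


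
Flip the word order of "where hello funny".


Original: "where hello funny"
Words (1..n): where | hello | funny
Reversed (n..1): funny | hello | where
Result = "funny hello where"


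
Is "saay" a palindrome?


Word: "saay"
Reversed: "yaas"
Forward == Backward? saay != yaas
Palindrome = No


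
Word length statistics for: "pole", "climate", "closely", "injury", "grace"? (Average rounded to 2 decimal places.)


Lengths: "pole"=4, "climate"=7, "closely"=7, "injury"=6, "grace"=5
Sum = 29, Count = 5
Average = 29/5 = 5.80
= avg=5.80, min=4, max=7


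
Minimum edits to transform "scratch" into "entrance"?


Word 1: "scratch" (length 7)
Word 2: "entrance" (length 8)
One optimal edit sequence (insert/delete/substitute each cost 1):
  1. insert 'e'  (+1)
  2. substitute 's' -> 'n'  (+1)
  3. substitute 'c' -> 't'  (+1)
  4. keep 'r'
  5. keep 'a'
  6. substitute 't' -> 'n'  (+1)
  7. keep 'c'
  8. substitute 'h' -> 'e'  (+1)
Total edit operations: 5
Edit distance = 5


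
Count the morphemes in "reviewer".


Word: "reviewer"
Morphemes: re- | view | -er
Each morpheme carries meaning
= 3 morphemes


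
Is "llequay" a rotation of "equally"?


Word: "equally", Candidate: "llequay"
Method: check if candidate is substring of word+word
"equallyequally" contains "llequay"? No
Is rotation = No


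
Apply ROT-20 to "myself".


Word: "myself"
Shift: 20
Each letter → (letter + shift) mod 26:
  'm' (12) + 20 = 6 → 'g'
  'y' (24) + 20 = 18 → 's'
  's' (18) + 20 = 12 → 'm'
  'e' (4) + 20 = 24 → 'y'
  'l' (11) + 20 = 5 → 'f'
  'f' (5) + 20 = 25 → 'z'
Result = "gsmyfz"


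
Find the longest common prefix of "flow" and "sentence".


Word 1: "flow"
Word 2: "sentence"
Comparing from start:
  Pos 0: 'f' != 's' (stop)
LCP = "" (length 0)


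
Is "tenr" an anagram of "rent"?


Word 1: "rent" → sorted: enrt
Word 2: "tenr" → sorted: enrt
Same letters? enrt == enrt
Anagram = Yes


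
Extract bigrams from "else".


Word: "else" (length 4)
Number of bigrams = 4 - 2 + 1 = 3
  Position 0: "el"
  Position 1: "ls"
  Position 2: "se"
Bigrams = "el", "ls", "se"


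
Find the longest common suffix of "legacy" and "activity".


Word 1: "legacy"
Word 2: "activity"
Comparing from end:
  Pos -1: 'y' == 'y'
  Pos -2: 'c' != 't' (stop)
LCS = "y" (length 1)


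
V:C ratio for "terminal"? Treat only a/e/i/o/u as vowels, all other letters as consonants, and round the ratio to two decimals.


Word: "terminal"
Vowels (a,e,i,o,u): 3
Consonants: 5
Ratio = 3/5
= 0.60


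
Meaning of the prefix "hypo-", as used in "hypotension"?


Prefix: hypo-
Example: hypotension (hypo- + tension)
Meaning = under / below normal


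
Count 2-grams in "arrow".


Word: "arrow" (length 5)
Number of 2-grams = length - 2 + 1 = 5 - 2 + 1
= 4


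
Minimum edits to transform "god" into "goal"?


Word 1: "god" (length 3)
Word 2: "goal" (length 4)
One optimal edit sequence (insert/delete/substitute each cost 1):
  1. keep 'g'
  2. keep 'o'
  3. insert 'a'  (+1)
  4. substitute 'd' -> 'l'  (+1)
Total edit operations: 2
Edit distance = 2


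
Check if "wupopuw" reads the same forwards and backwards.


Word: "wupopuw"
Reversed: "wupopuw"
Forward == Backward? wupopuw == wupopuw
Palindrome = Yes


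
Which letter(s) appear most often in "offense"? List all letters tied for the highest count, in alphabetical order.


Word: "offense"
Letter counts:
  'e': 2
  'f': 2
  'n': 1
  'o': 1
  's': 1
Maximum count = 2
Most frequent = 'e', 'f' (2 times each)


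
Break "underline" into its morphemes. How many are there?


Word: "underline"
Morphemes: under- + line
Each morpheme carries meaning
= 2 morphemes


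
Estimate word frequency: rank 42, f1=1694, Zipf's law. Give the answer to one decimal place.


Zipf's law: f(r) = f(1) / r
f(1) = 1694
f(42) = 1694 / 42
= 40.3 occurrences


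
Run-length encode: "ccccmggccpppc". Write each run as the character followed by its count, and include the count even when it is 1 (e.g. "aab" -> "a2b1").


String: "ccccmggccpppc"
Scanning for consecutive runs:
  'c' x 4
  'm' x 1
  'g' x 2
  'c' x 2
  'p' x 3
  'c' x 1
RLE = "c4m1g2c2p3c1"


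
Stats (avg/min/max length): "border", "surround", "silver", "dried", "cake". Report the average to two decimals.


Lengths: "border"=6, "surround"=8, "silver"=6, "dried"=5, "cake"=4
Sum = 29, Count = 5
Average = 29/5 = 5.80
= avg=5.80, min=4, max=8


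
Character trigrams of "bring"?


Word: "bring" (length 5)
Number of trigrams = 5 - 3 + 1 = 3
  Position 0: "bri"
  Position 1: "rin"
  Position 2: "ing"
Trigrams = "bri", "rin", "ing"


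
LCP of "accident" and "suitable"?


Word 1: "accident"
Word 2: "suitable"
Comparing from start:
  Pos 0: 'a' != 's' (stop)
LCP = "" (length 0)


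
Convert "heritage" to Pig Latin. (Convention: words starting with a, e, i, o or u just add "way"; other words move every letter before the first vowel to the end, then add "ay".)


Word: "heritage"
Starts with consonant(s) → move to end, add 'ay'
Consonant cluster: "h"
Pig Latin = "eritagehay"


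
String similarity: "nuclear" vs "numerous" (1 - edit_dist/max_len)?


Word 1: "nuclear" (length 7)
Word 2: "numerous" (length 8)
One optimal edit sequence:
  1. keep 'n'
  2. keep 'u'
  3. insert 'm'  (+1)
  4. substitute 'c' -> 'e'  (+1)
  5. substitute 'l' -> 'r'  (+1)
  6. substitute 'e' -> 'o'  (+1)
  7. substitute 'a' -> 'u'  (+1)
  8. substitute 'r' -> 's'  (+1)
Edit distance = 6
Max length = max(7, 8) = 8
Similarity = 1 - 6/8
= 0.2500


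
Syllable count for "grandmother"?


Word: "grandmother"
Syllable breakdown: grand · moth · er
Counting: 3 parts
= 3 syllables


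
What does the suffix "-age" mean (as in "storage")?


Suffix: -age
As in: storage -> store + -age, with a spelling change
Meaning = result / collection


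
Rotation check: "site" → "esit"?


Word: "site", Candidate: "esit"
Method: check if candidate is substring of word+word
"sitesite" contains "esit"? Yes
Is rotation = Yes


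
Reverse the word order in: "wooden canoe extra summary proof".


Original: "wooden canoe extra summary proof"
Words (1..n): wooden | canoe | extra | summary | proof
Reversed (n..1): proof | summary | extra | canoe | wooden
Result = "proof summary extra canoe wooden"


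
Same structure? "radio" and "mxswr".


Pattern of "radio": [0, 1, 2, 3, 4]
Pattern of "mxswr": [0, 1, 2, 3, 4]
Patterns match
Same pattern = Yes


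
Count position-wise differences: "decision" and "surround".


Comparing character by character (same length = 8):
  Pos 0: 'd' vs 's' !=
  Pos 1: 'e' vs 'u' !=
  Pos 2: 'c' vs 'r' !=
  Pos 3: 'i' vs 'r' !=
  Pos 4: 's' vs 'o' !=
  Pos 5: 'i' vs 'u' !=
  Pos 6: 'o' vs 'n' !=
  Pos 7: 'n' vs 'd' !=
Hamming distance = 8


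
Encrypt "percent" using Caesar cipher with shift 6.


Word: "percent"
Shift: 6
Each letter → (letter + shift) mod 26:
  'p' (15) + 6 = 21 → 'v'
  'e' (4) + 6 = 10 → 'k'
  'r' (17) + 6 = 23 → 'x'
  'c' (2) + 6 = 8 → 'i'
  'e' (4) + 6 = 10 → 'k'
  'n' (13) + 6 = 19 → 't'
  't' (19) + 6 = 25 → 'z'
Result = "vkxiktz"


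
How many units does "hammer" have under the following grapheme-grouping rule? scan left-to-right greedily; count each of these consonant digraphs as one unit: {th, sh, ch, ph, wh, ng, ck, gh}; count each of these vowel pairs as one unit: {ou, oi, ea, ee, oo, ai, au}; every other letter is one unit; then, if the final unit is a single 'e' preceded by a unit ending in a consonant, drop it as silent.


Word: "hammer" (6 letters)
Left-to-right scan:
  1. 'h' (letter)
  2. 'a' (letter)
  3. 'm' (letter)
  4. 'm' (letter)
  5. 'e' (letter)
  6. 'r' (letter)
Units from scan: 6
Sound units = 6 units


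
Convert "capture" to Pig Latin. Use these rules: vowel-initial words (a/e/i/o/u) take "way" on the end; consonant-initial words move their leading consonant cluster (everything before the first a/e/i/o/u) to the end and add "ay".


Word: "capture"
Starts with consonant(s) → move to end, add 'ay'
Consonant cluster: "c"
Pig Latin = "apturecay"


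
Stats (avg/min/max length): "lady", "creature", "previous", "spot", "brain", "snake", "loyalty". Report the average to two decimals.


Lengths: "lady"=4, "creature"=8, "previous"=8, "spot"=4, "brain"=5, "snake"=5, "loyalty"=7
Sum = 41, Count = 7
Average = 41/7 = 5.86
= avg=5.86, min=4, max=8


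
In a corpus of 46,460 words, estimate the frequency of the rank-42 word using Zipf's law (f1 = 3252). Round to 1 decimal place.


Zipf's law: f(r) = f(1) / r
f(1) = 3252
f(42) = 3252 / 42
= 77.4 occurrences


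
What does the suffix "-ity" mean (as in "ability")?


Suffix: -ity
Example: ability = able + -ity, with a spelling change
Meaning = quality of


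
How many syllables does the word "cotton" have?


Word: "cotton"
Syllable breakdown: cot-ton
Counting: 2 parts
= 2 syllables


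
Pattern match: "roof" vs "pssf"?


Pattern of "roof": [0, 1, 1, 2]
Pattern of "pssf": [0, 1, 1, 2]
Patterns match
Same pattern = Yes


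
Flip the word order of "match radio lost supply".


Original: "match radio lost supply"
Words (1..n): match | radio | lost | supply
Reversed (n..1): supply | lost | radio | match
Result = "supply lost radio match"


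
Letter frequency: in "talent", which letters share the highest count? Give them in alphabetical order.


Word: "talent"
Letter counts:
  'a': 1
  'e': 1
  'l': 1
  'n': 1
  't': 2
Maximum count = 2
Most frequent = 't' (2 times each)


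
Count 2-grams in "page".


Word: "page" (length 4)
Number of 2-grams = length - 2 + 1 = 4 - 2 + 1
= 3


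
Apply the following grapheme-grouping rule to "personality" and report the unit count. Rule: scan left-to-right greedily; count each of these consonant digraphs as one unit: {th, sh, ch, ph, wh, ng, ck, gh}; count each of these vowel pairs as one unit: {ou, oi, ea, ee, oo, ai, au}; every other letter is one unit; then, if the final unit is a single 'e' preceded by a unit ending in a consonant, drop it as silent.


Word: "personality" (11 letters)
Left-to-right scan:
  1. 'p' (letter)
  2. 'e' (letter)
  3. 'r' (letter)
  4. 's' (letter)
  5. 'o' (letter)
  6. 'n' (letter)
  7. 'a' (letter)
  8. 'l' (letter)
  9. 'i' (letter)
  10. 't' (letter)
  11. 'y' (letter)
Units from scan: 11
Sound units = 11 units


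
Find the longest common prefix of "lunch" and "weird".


Word 1: "lunch"
Word 2: "weird"
Comparing from start:
  Pos 0: 'l' != 'w' (stop)
LCP = "" (length 0)


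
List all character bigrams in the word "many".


Word: "many" (length 4)
Number of bigrams = 4 - 2 + 1 = 3
  Position 0: "ma"
  Position 1: "an"
  Position 2: "ny"
Bigrams = "ma", "an", "ny"


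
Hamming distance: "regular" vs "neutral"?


Comparing character by character (same length = 7):
  Pos 0: 'r' vs 'n' !=
  Pos 1: 'e' vs 'e' =
  Pos 2: 'g' vs 'u' !=
  Pos 3: 'u' vs 't' !=
  Pos 4: 'l' vs 'r' !=
  Pos 5: 'a' vs 'a' =
  Pos 6: 'r' vs 'l' !=
Hamming distance = 5


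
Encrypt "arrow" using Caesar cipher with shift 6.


Word: "arrow"
Shift: 6
Each letter → (letter + shift) mod 26:
  'a' (0) + 6 = 6 → 'g'
  'r' (17) + 6 = 23 → 'x'
  'r' (17) + 6 = 23 → 'x'
  'o' (14) + 6 = 20 → 'u'
  'w' (22) + 6 = 2 → 'c'
Result = "gxxuc"


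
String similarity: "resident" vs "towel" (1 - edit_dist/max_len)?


Word 1: "resident" (length 8)
Word 2: "towel" (length 5)
One optimal edit sequence:
  1. delete 'r'  (+1)
  2. delete 'e'  (+1)
  3. substitute 's' -> 't'  (+1)
  4. substitute 'i' -> 'o'  (+1)
  5. substitute 'd' -> 'w'  (+1)
  6. keep 'e'
  7. delete 'n'  (+1)
  8. substitute 't' -> 'l'  (+1)
Edit distance = 7
Max length = max(8, 5) = 8
Similarity = 1 - 7/8
= 0.1250


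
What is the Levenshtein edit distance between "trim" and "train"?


Word 1: "trim" (length 4)
Word 2: "train" (length 5)
One optimal edit sequence (insert/delete/substitute each cost 1):
  1. keep 't'
  2. keep 'r'
  3. insert 'a'  (+1)
  4. keep 'i'
  5. substitute 'm' -> 'n'  (+1)
Total edit operations: 2
Edit distance = 2


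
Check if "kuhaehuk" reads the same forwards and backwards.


Word: "kuhaehuk"
Reversed: "kuheahuk"
Forward == Backward? kuhaehuk != kuheahuk
Palindrome = No


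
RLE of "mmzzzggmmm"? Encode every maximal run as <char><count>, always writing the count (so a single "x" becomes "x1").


String: "mmzzzggmmm"
Scanning for consecutive runs:
  'm' x 2
  'z' x 3
  'g' x 2
  'm' x 3
RLE = "m2z3g2m3"


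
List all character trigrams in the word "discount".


Word: "discount" (length 8)
Number of trigrams = 8 - 3 + 1 = 6
  Position 0: "dis"
  Position 1: "isc"
  Position 2: "sco"
  Position 3: "cou"
  Position 4: "oun"
  Position 5: "unt"
Trigrams = "dis", "isc", "sco", "cou", "oun", "unt"


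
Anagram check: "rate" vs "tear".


Word 1: "rate" → sorted: aert
Word 2: "tear" → sorted: aert
Same letters? aert == aert
Anagram = Yes


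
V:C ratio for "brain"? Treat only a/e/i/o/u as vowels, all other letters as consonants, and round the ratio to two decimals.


Word: "brain"
Vowels (a,e,i,o,u): 2
Consonants: 3
Ratio = 2/3
= 0.67


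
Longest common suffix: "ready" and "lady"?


Word 1: "ready"
Word 2: "lady"
Comparing from end:
  Pos -1: 'y' == 'y'
  Pos -2: 'd' == 'd'
  Pos -3: 'a' == 'a'
  Pos -4: 'e' != 'l' (stop)
LCS = "ady" (length 3)


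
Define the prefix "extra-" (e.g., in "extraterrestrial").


Prefix: extra-
Example: extraterrestrial (extra- + terrestrial)
Meaning = beyond


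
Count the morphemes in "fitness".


Word: "fitness"
Morphemes: fit + -ness
Each morpheme carries meaning
= 2 morphemes


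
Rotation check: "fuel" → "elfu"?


Word: "fuel", Candidate: "elfu"
Method: check if candidate is substring of word+word
"fuelfuel" contains "elfu"? Yes
Is rotation = Yes


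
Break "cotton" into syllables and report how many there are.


Word: "cotton"
Syllable breakdown: cot · ton
Counting: 2 parts
= 2 syllables


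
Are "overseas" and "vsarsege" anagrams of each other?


Word 1: "overseas" → sorted: aeeorssv
Word 2: "vsarsege" → sorted: aeegrssv
Same letters? aeeorssv != aeegrssv
Anagram = No


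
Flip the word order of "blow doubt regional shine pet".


Original: "blow doubt regional shine pet"
Words (1..n): blow | doubt | regional | shine | pet
Reversed (n..1): pet | shine | regional | doubt | blow
Result = "pet shine regional doubt blow"


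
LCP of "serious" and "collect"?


Word 1: "serious"
Word 2: "collect"
Comparing from start:
  Pos 0: 's' != 'c' (stop)
LCP = "" (length 0)


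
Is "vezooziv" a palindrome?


Word: "vezooziv"
Reversed: "vizoozev"
Forward == Backward? vezooziv != vizoozev
Palindrome = No


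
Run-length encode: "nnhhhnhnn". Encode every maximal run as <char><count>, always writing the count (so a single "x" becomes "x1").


String: "nnhhhnhnn"
Scanning for consecutive runs:
  'n' x 2
  'h' x 3
  'n' x 1
  'h' x 1
  'n' x 2
RLE = "n2h3n1h1n2"


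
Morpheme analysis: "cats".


Word: "cats"
Morphemes: cat | -s
Each morpheme carries meaning
= 2 morphemes


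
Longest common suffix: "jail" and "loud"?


Word 1: "jail"
Word 2: "loud"
Comparing from end:
  Pos -1: 'l' != 'd' (stop)
LCS = "" (length 0)


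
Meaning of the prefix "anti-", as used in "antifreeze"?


Prefix: anti-
Example: antifreeze = anti- + freeze
Meaning = against


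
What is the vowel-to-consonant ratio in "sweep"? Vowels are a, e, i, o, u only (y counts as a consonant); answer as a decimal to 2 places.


Word: "sweep"
Vowels (a,e,i,o,u): 2
Consonants: 3
Ratio = 2/3
= 0.67


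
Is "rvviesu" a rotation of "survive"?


Word: "survive", Candidate: "rvviesu"
Method: check if candidate is substring of word+word
"survivesurvive" contains "rvviesu"? No
Is rotation = No


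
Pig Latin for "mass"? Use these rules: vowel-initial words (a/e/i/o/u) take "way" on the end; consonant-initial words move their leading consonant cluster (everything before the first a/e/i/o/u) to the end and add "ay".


Word: "mass"
Starts with consonant(s) → move to end, add 'ay'
Consonant cluster: "m"
Pig Latin = "assmay"


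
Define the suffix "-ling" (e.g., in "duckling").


Suffix: -ling
Example: duckling (duck + -ling)
Meaning = small / young


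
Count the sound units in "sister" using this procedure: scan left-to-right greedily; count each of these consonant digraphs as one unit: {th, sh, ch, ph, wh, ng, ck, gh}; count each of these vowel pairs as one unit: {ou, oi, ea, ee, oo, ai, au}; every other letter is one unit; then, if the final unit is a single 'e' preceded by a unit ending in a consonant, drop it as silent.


Word: "sister" (6 letters)
Left-to-right scan:
  [1] 's' (letter)
  [2] 'i' (letter)
  [3] 's' (letter)
  [4] 't' (letter)
  [5] 'e' (letter)
  [6] 'r' (letter)
Units from scan: 6
Sound units = 6 units


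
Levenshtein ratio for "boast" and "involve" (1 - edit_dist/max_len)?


Word 1: "boast" (length 5)
Word 2: "involve" (length 7)
One optimal edit sequence:
  1. insert 'i'  (+1)
  2. insert 'n'  (+1)
  3. substitute 'b' -> 'v'  (+1)
  4. keep 'o'
  5. substitute 'a' -> 'l'  (+1)
  6. substitute 's' -> 'v'  (+1)
  7. substitute 't' -> 'e'  (+1)
Edit distance = 6
Max length = max(5, 7) = 7
Similarity = 1 - 6/7
= 0.1429


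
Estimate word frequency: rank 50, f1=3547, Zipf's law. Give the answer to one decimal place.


Zipf's law: f(r) = f(1) / r
f(1) = 3547
f(50) = 3547 / 50
= 70.9 occurrences


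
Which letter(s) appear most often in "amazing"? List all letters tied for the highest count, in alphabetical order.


Word: "amazing"
Letter counts:
  'a': 2
  'g': 1
  'i': 1
  'm': 1
  'n': 1
  'z': 1
Maximum count = 2
Most frequent = 'a' (2 times each)


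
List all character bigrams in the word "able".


Word: "able" (length 4)
Number of bigrams = 4 - 2 + 1 = 3
  Position 0: "ab"
  Position 1: "bl"
  Position 2: "le"
Bigrams = "ab", "bl", "le"


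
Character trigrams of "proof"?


Word: "proof" (length 5)
Number of trigrams = 5 - 3 + 1 = 3
  Position 0: "pro"
  Position 1: "roo"
  Position 2: "oof"
Trigrams = "pro", "roo", "oof"


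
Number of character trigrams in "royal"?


Word: "royal" (length 5)
Number of 3-grams = length - 3 + 1 = 5 - 3 + 1
= 3


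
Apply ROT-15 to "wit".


Word: "wit"
Shift: 15
Each letter → (letter + shift) mod 26:
  'w' (22) + 15 = 11 → 'l'
  'i' (8) + 15 = 23 → 'x'
  't' (19) + 15 = 8 → 'i'
Result = "lxi"


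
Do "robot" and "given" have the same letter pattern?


Pattern of "robot": [0, 1, 2, 1, 3]
Pattern of "given": [0, 1, 2, 3, 4]
Patterns do not match
Same pattern = No


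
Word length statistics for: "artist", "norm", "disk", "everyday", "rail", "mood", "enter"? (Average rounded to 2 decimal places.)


Lengths: "artist"=6, "norm"=4, "disk"=4, "everyday"=8, "rail"=4, "mood"=4, "enter"=5
Sum = 35, Count = 7
Average = 35/7 = 5.00
= avg=5.00, min=4, max=8


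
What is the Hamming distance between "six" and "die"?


Comparing character by character (same length = 3):
  Pos 0: 's' vs 'd' !=
  Pos 1: 'i' vs 'i' =
  Pos 2: 'x' vs 'e' !=
Hamming distance = 2


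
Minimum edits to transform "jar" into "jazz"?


Word 1: "jar" (length 3)
Word 2: "jazz" (length 4)
One optimal edit sequence (insert/delete/substitute each cost 1):
  1. keep 'j'
  2. keep 'a'
  3. insert 'z'  (+1)
  4. substitute 'r' -> 'z'  (+1)
Total edit operations: 2
Edit distance = 2


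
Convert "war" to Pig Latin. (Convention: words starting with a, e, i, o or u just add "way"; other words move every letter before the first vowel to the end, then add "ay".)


Word: "war"
Starts with consonant(s) → move to end, add 'ay'
Consonant cluster: "w"
Pig Latin = "arway"


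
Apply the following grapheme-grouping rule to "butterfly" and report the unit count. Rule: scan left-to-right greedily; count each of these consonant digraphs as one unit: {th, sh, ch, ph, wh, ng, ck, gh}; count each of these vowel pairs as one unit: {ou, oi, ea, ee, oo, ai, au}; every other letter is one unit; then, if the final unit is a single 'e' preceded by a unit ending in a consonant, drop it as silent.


Word: "butterfly" (9 letters)
Left-to-right scan:
  1. 'b' (letter)
  2. 'u' (letter)
  3. 't' (letter)
  4. 't' (letter)
  5. 'e' (letter)
  6. 'r' (letter)
  7. 'f' (letter)
  8. 'l' (letter)
  9. 'y' (letter)
Units from scan: 9
Sound units = 9 units


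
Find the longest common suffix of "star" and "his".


Word 1: "star"
Word 2: "his"
Comparing from end:
  Pos -1: 'r' != 's' (stop)
LCS = "" (length 0)


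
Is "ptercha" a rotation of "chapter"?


Word: "chapter", Candidate: "ptercha"
Method: check if candidate is substring of word+word
"chapterchapter" contains "ptercha"? Yes
Is rotation = Yes


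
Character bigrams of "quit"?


Word: "quit" (length 4)
Number of bigrams = 4 - 2 + 1 = 3
  Position 0: "qu"
  Position 1: "ui"
  Position 2: "it"
Bigrams = "qu", "ui", "it"


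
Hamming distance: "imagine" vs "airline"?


Comparing character by character (same length = 7):
  Pos 0: 'i' vs 'a' !=
  Pos 1: 'm' vs 'i' !=
  Pos 2: 'a' vs 'r' !=
  Pos 3: 'g' vs 'l' !=
  Pos 4: 'i' vs 'i' =
  Pos 5: 'n' vs 'n' =
  Pos 6: 'e' vs 'e' =
Hamming distance = 4


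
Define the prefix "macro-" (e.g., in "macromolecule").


Prefix: macro-
Example: macromolecule (macro- + molecule)
Meaning = large


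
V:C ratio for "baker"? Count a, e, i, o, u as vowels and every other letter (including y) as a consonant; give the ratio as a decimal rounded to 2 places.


Word: "baker"
Vowels (a,e,i,o,u): 2
Consonants: 3
Ratio = 2/3
= 0.67


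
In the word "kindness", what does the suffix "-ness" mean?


Suffix: -ness
As in: kindness -> kind + -ness
Meaning = state of being


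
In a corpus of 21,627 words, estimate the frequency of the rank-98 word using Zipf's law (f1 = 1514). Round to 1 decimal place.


Zipf's law: f(r) = f(1) / r
f(1) = 1514
f(98) = 1514 / 98
= 15.4 occurrences


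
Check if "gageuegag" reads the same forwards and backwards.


Word: "gageuegag"
Reversed: "gageuegag"
Forward == Backward? gageuegag == gageuegag
Palindrome = Yes


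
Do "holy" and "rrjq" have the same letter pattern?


Pattern of "holy": [0, 1, 2, 3]
Pattern of "rrjq": [0, 0, 1, 2]
Patterns do not match
Same pattern = No


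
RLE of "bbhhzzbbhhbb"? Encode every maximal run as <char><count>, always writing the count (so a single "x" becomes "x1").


String: "bbhhzzbbhhbb"
Scanning for consecutive runs:
  'b' x 2
  'h' x 2
  'z' x 2
  'b' x 2
  'h' x 2
  'b' x 2
RLE = "b2h2z2b2h2b2"


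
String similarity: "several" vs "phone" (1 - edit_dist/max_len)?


Word 1: "several" (length 7)
Word 2: "phone" (length 5)
One optimal edit sequence:
  1. delete 's'  (+1)
  2. delete 'e'  (+1)
  3. substitute 'v' -> 'p'  (+1)
  4. substitute 'e' -> 'h'  (+1)
  5. substitute 'r' -> 'o'  (+1)
  6. substitute 'a' -> 'n'  (+1)
  7. substitute 'l' -> 'e'  (+1)
Edit distance = 7
Max length = max(7, 5) = 7
Similarity = 1 - 7/7
= 0.0000


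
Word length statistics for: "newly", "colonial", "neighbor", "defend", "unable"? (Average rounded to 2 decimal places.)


Lengths: "newly"=5, "colonial"=8, "neighbor"=8, "defend"=6, "unable"=6
Sum = 33, Count = 5
Average = 33/5 = 6.60
= avg=6.60, min=5, max=8


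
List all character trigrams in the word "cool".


Word: "cool" (length 4)
Number of trigrams = 4 - 3 + 1 = 2
  Position 0: "coo"
  Position 1: "ool"
Trigrams = "coo", "ool"


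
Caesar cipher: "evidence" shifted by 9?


Word: "evidence"
Shift: 9
Each letter → (letter + shift) mod 26:
  'e' (4) + 9 = 13 → 'n'
  'v' (21) + 9 = 4 → 'e'
  'i' (8) + 9 = 17 → 'r'
  'd' (3) + 9 = 12 → 'm'
  'e' (4) + 9 = 13 → 'n'
  'n' (13) + 9 = 22 → 'w'
  'c' (2) + 9 = 11 → 'l'
  'e' (4) + 9 = 13 → 'n'
Result = "nermnwln"


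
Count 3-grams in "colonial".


Word: "colonial" (length 8)
Number of 3-grams = length - 3 + 1 = 8 - 3 + 1
= 6


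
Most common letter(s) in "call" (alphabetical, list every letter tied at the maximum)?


Word: "call"
Letter counts:
  'a': 1
  'c': 1
  'l': 2
Maximum count = 2
Most frequent = 'l' (2 times each)


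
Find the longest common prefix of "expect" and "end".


Word 1: "expect"
Word 2: "end"
Comparing from start:
  Pos 0: 'e' == 'e'
  Pos 1: 'x' != 'n' (stop)
LCP = "e" (length 1)


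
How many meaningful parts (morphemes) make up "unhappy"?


Word: "unhappy"
Morphemes: un- + happy
Each morpheme carries meaning
= 2 morphemes


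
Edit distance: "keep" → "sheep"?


Word 1: "keep" (length 4)
Word 2: "sheep" (length 5)
One optimal edit sequence (insert/delete/substitute each cost 1):
  1. insert 's'  (+1)
  2. substitute 'k' -> 'h'  (+1)
  3. keep 'e'
  4. keep 'e'
  5. keep 'p'
Total edit operations: 2
Edit distance = 2


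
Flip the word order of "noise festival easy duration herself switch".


Original: "noise festival easy duration herself switch"
Words (1..n): noise | festival | easy | duration | herself | switch
Reversed (n..1): switch | herself | duration | easy | festival | noise
Result = "switch herself duration easy festival noise"


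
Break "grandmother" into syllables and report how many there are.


Word: "grandmother"
Syllable breakdown: grand / moth / er
Counting: 3 parts
= 3 syllables


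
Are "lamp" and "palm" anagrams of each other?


Word 1: "lamp" → sorted: almp
Word 2: "palm" → sorted: almp
Same letters? almp == almp
Anagram = Yes


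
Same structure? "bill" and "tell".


Pattern of "bill": [0, 1, 2, 2]
Pattern of "tell": [0, 1, 2, 2]
Patterns match
Same pattern = Yes


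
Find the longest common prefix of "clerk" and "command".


Word 1: "clerk"
Word 2: "command"
Comparing from start:
  Pos 0: 'c' == 'c'
  Pos 1: 'l' != 'o' (stop)
LCP = "c" (length 1)


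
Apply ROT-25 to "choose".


Word: "choose"
Shift: 25
Each letter → (letter + shift) mod 26:
  'c' (2) + 25 = 1 → 'b'
  'h' (7) + 25 = 6 → 'g'
  'o' (14) + 25 = 13 → 'n'
  'o' (14) + 25 = 13 → 'n'
  's' (18) + 25 = 17 → 'r'
  'e' (4) + 25 = 3 → 'd'
Result = "bgnnrd"


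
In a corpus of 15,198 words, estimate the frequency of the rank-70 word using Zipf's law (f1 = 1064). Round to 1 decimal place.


Zipf's law: f(r) = f(1) / r
f(1) = 1064
f(70) = 1064 / 70
= 15.2 occurrences


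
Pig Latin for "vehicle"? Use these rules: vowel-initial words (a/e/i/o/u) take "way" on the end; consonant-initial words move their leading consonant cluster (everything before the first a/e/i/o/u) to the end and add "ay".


Word: "vehicle"
Starts with consonant(s) → move to end, add 'ay'
Consonant cluster: "v"
Pig Latin = "ehiclevay"


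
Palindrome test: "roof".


Word: "roof"
Reversed: "foor"
Forward == Backward? roof != foor
Palindrome = No


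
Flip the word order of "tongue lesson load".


Original: "tongue lesson load"
Words (1..n): tongue | lesson | load
Reversed (n..1): load | lesson | tongue
Result = "load lesson tongue"


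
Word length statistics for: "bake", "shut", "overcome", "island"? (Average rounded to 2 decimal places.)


Lengths: "bake"=4, "shut"=4, "overcome"=8, "island"=6
Sum = 22, Count = 4
Average = 22/4 = 5.50
= avg=5.50, min=4, max=8


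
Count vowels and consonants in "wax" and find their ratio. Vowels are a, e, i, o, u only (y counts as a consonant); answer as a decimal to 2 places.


Word: "wax"
Vowels (a,e,i,o,u): 1
Consonants: 2
Ratio = 1/2
= 0.50


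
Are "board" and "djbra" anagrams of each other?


Word 1: "board" → sorted: abdor
Word 2: "djbra" → sorted: abdjr
Same letters? abdor != abdjr
Anagram = No


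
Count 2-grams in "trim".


Word: "trim" (length 4)
Number of 2-grams = length - 2 + 1 = 4 - 2 + 1
= 3


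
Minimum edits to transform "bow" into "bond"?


Word 1: "bow" (length 3)
Word 2: "bond" (length 4)
One optimal edit sequence (insert/delete/substitute each cost 1):
  1. keep 'b'
  2. keep 'o'
  3. insert 'n'  (+1)
  4. substitute 'w' -> 'd'  (+1)
Total edit operations: 2
Edit distance = 2


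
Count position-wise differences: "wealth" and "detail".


Comparing character by character (same length = 6):
  Pos 0: 'w' vs 'd' !=
  Pos 1: 'e' vs 'e' =
  Pos 2: 'a' vs 't' !=
  Pos 3: 'l' vs 'a' !=
  Pos 4: 't' vs 'i' !=
  Pos 5: 'h' vs 'l' !=
Hamming distance = 5


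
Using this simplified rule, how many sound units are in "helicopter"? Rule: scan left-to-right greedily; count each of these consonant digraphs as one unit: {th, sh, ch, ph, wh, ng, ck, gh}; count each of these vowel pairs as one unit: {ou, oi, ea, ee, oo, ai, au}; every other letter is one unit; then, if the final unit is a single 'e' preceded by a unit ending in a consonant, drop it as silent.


Word: "helicopter" (10 letters)
Left-to-right scan:
  1. 'h' (letter)
  2. 'e' (letter)
  3. 'l' (letter)
  4. 'i' (letter)
  5. 'c' (letter)
  6. 'o' (letter)
  7. 'p' (letter)
  8. 't' (letter)
  9. 'e' (letter)
  10. 'r' (letter)
Units from scan: 10
Sound units = 10 units


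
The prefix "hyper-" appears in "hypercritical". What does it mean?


Prefix: hyper-
Example: hypercritical (hyper- + critical)
Meaning = over / excessive


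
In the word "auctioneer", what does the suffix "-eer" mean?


Suffix: -eer
As in: auctioneer -> auction + -eer
Meaning = one who is concerned with


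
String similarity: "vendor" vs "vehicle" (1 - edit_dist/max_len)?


Word 1: "vendor" (length 6)
Word 2: "vehicle" (length 7)
One optimal edit sequence:
  1. keep 'v'
  2. keep 'e'
  3. insert 'h'  (+1)
  4. substitute 'n' -> 'i'  (+1)
  5. substitute 'd' -> 'c'  (+1)
  6. substitute 'o' -> 'l'  (+1)
  7. substitute 'r' -> 'e'  (+1)
Edit distance = 5
Max length = max(6, 7) = 7
Similarity = 1 - 5/7
= 0.2857


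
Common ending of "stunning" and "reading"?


Word 1: "stunning"
Word 2: "reading"
Comparing from end:
  Pos -1: 'g' == 'g'
  Pos -2: 'n' == 'n'
  Pos -3: 'i' == 'i'
  Pos -4: 'n' != 'd' (stop)
LCS = "ing" (length 3)


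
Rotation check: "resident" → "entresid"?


Word: "resident", Candidate: "entresid"
Method: check if candidate is substring of word+word
"residentresident" contains "entresid"? Yes
Is rotation = Yes
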